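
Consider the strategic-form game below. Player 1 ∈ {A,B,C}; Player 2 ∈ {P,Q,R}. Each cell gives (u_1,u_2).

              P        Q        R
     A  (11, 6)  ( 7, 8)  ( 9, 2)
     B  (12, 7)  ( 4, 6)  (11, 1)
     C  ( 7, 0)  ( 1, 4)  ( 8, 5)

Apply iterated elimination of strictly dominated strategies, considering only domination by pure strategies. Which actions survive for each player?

P1 drop C (A beats it: P:11>7 Q:7>1 R:9>8)
P2 drop R (P beats it: A:6>2 B:7>1)
P1→{A,B} P2→{P,Q}

Remaining: P1:{A,B} P2:{P,Q}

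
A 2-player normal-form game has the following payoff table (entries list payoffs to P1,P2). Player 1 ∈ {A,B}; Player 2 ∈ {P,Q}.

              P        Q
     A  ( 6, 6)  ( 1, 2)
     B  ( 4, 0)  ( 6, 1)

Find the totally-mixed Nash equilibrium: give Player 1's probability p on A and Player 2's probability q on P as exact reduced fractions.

P1 indiff ⇒ q·6+(1-q)·1 = q·4+(1-q)·6 ⇒ q(2) = (1-q)(5) ⇒ q = 5/7
P2 indiff ⇒ p·6+(1-p)·0 = p·2+(1-p)·1 ⇒ p(4) = (1-p)(1) ⇒ p = 1/5

(p,q) = (1/5, 5/7)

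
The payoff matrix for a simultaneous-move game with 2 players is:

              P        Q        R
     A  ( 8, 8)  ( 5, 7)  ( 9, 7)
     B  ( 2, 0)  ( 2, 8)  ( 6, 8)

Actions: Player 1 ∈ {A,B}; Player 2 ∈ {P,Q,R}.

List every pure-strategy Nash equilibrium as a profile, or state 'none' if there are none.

NE set: (A,P)

(A,P): NE
(A,Q): not NE [P2→P gives 8>7]
(A,R): not NE [P2→P gives 8>7]
(B,P): not NE [P1→A gives 8>2; P2→R gives 8>0]
(B,Q): not NE [P1→A gives 5>2]
(B,R): not NE [P1→A gives 9>6]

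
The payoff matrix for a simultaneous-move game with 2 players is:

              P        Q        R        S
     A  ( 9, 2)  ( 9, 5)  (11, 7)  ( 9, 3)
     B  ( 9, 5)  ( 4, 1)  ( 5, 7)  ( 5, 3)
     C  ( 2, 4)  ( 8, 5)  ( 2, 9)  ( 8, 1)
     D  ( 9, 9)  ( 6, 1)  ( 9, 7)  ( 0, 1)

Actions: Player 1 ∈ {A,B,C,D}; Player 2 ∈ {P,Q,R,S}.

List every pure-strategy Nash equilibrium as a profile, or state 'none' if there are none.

(A,P): not NE [P2→R gives 7>2]
(A,Q): not NE [P2→R gives 7>5]
(A,R): NE
(A,S): not NE [P2→R gives 7>3]
(B,P): not NE [P2→R gives 7>5]
(B,Q): not NE [P1→A gives 9>4; P2→R gives 7>1]
(B,R): not NE [P1→A gives 11>5]
(B,S): not NE [P1→A gives 9>5; P2→R gives 7>3]
(C,P): not NE [P1→D gives 9>2; P2→R gives 9>4]
(C,Q): not NE [P1→A gives 9>8; P2→R gives 9>5]
(C,R): not NE [P1→A gives 11>2]
(C,S): not NE [P1→A gives 9>8; P2→R gives 9>1]
(D,P): NE
(D,Q): not NE [P1→A gives 9>6; P2→P gives 9>1]
(D,R): not NE [P1→A gives 11>9; P2→P gives 9>7]
(D,S): not NE [P1→A gives 9>0; P2→P gives 9>1]

NE set: (A,R), (D,P)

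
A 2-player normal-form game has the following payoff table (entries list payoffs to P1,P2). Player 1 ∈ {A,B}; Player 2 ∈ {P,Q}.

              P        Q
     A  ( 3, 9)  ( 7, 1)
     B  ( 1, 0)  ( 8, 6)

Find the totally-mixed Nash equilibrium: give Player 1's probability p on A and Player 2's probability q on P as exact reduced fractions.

P1 indiff ⇒ q·3+(1-q)·7 = q·1+(1-q)·8 ⇒ q(2) = (1-q)(1) ⇒ q = 1/3
P2 indiff ⇒ p·9+(1-p)·0 = p·1+(1-p)·6 ⇒ p(8) = (1-p)(6) ⇒ p = 3/7

P1 mixes 3/7 on A; P2 mixes 1/3 on P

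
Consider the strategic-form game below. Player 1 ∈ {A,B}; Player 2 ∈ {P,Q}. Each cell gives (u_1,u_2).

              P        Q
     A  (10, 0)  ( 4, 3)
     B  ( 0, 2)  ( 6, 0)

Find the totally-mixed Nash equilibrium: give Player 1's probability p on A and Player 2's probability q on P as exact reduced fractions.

P1 indiff ⇒ q·10+(1-q)·4 = q·0+(1-q)·6 ⇒ q(10) = (1-q)(2) ⇒ q = 1/6
P2 indiff ⇒ p·0+(1-p)·2 = p·3+(1-p)·0 ⇒ p(-3) = (1-p)(-2) ⇒ p = 2/5

(p,q) = (2/5, 1/6)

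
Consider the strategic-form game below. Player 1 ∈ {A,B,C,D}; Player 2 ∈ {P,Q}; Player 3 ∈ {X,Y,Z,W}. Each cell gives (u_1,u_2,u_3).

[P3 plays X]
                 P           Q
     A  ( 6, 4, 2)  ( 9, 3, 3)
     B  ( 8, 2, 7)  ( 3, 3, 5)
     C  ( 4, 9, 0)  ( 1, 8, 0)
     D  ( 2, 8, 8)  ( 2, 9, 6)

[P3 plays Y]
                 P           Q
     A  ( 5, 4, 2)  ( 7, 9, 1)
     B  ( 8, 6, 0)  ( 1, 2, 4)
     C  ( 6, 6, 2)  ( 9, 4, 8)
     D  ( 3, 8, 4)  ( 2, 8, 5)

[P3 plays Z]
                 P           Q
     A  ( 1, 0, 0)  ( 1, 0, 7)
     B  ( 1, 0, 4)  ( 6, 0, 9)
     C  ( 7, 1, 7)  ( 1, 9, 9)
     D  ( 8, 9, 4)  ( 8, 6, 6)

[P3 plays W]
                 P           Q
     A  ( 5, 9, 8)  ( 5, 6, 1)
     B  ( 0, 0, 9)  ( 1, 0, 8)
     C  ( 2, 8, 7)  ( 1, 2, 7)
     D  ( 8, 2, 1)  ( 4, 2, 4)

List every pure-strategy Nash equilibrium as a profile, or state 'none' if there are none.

PSNE: ∅

(A,P,X): not NE [P1→B gives 8>6; P3→W gives 8>2]
(A,P,Y): not NE [P1→B gives 8>5; P2→Q gives 9>4; P3→W gives 8>2]
(A,P,Z): not NE [P1→D gives 8>1; P3→W gives 8>0]
(A,P,W): not NE [P1→D gives 8>5]
(A,Q,X): not NE [P2→P gives 4>3; P3→Z gives 7>3]
(A,Q,Y): not NE [P1→C gives 9>7; P3→Z gives 7>1]
(A,Q,Z): not NE [P1→D gives 8>1]
(A,Q,W): not NE [P2→P gives 9>6; P3→Z gives 7>1]
(B,P,X): not NE [P2→Q gives 3>2; P3→W gives 9>7]
(B,P,Y): not NE [P3→W gives 9>0]
(B,P,Z): not NE [P1→D gives 8>1; P3→W gives 9>4]
(B,P,W): not NE [P1→D gives 8>0]
(B,Q,X): not NE [P1→A gives 9>3; P3→Z gives 9>5]
(B,Q,Y): not NE [P1→C gives 9>1; P2→P gives 6>2; P3→Z gives 9>4]
(B,Q,Z): not NE [P1→D gives 8>6]
(B,Q,W): not NE [P1→A gives 5>1; P3→Z gives 9>8]
(C,P,X): not NE [P1→B gives 8>4; P3→W gives 7>0]
(C,P,Y): not NE [P1→B gives 8>6; P3→W gives 7>2]
(C,P,Z): not NE [P1→D gives 8>7; P2→Q gives 9>1]
(C,P,W): not NE [P1→D gives 8>2]
(C,Q,X): not NE [P1→A gives 9>1; P2→P gives 9>8; P3→Z gives 9>0]
(C,Q,Y): not NE [P2→P gives 6>4; P3→Z gives 9>8]
(C,Q,Z): not NE [P1→D gives 8>1]
(C,Q,W): not NE [P1→A gives 5>1; P2→P gives 8>2; P3→Z gives 9>7]
(D,P,X): not NE [P1→B gives 8>2; P2→Q gives 9>8]
(D,P,Y): not NE [P1→B gives 8>3; P3→X gives 8>4]
(D,P,Z): not NE [P3→X gives 8>4]
(D,P,W): not NE [P3→X gives 8>1]
(D,Q,X): not NE [P1→A gives 9>2]
(D,Q,Y): not NE [P1→C gives 9>2; P3→Z gives 6>5]
(D,Q,Z): not NE [P2→P gives 9>6]
(D,Q,W): not NE [P1→A gives 5>4; P3→Z gives 6>4]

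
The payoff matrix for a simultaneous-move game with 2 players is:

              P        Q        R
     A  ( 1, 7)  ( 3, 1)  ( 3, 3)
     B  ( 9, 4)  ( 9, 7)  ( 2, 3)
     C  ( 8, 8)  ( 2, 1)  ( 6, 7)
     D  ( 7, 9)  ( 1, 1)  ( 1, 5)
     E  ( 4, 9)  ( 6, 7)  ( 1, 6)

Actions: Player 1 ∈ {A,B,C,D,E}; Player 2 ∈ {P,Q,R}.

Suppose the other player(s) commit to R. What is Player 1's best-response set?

BR_1 = {C}

u_1(A vs R) = 3
u_1(B vs R) = 2
u_1(C vs R) = 6
u_1(D vs R) = 1
u_1(E vs R) = 1
max payoff 6 at {C}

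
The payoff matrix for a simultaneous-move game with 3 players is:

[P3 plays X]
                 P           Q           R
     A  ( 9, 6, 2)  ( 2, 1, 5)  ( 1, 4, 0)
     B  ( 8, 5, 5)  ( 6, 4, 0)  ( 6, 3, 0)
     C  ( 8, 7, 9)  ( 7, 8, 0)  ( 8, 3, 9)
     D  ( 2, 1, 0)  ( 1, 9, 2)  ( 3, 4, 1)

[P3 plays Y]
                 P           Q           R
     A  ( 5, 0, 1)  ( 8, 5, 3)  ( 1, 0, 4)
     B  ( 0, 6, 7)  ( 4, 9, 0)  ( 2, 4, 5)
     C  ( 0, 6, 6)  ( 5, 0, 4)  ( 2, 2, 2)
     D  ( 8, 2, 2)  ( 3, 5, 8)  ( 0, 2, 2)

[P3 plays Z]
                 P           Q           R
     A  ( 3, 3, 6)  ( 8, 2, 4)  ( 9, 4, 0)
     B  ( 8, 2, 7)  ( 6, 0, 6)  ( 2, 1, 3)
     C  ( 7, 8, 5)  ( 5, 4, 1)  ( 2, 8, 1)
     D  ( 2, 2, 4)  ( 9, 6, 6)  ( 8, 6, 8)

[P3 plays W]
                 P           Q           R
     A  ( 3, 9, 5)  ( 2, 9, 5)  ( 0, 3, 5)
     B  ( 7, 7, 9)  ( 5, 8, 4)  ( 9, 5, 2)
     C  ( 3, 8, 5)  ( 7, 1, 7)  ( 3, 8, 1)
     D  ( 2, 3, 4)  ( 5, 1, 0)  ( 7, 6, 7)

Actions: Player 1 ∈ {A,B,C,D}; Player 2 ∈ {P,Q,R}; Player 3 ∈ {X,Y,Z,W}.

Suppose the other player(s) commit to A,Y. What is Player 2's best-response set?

u_2(P vs A,Y) = 0
u_2(Q vs A,Y) = 5
u_2(R vs A,Y) = 0
max payoff 5 at {Q}

argmax u_2 = {Q}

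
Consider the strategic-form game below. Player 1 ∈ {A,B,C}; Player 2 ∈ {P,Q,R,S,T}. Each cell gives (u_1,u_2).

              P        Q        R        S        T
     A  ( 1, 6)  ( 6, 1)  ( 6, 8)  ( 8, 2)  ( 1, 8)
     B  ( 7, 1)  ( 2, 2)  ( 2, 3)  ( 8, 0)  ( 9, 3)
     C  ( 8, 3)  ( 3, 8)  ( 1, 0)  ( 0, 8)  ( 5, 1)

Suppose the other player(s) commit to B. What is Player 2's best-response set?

BR_2 = {R,T}

u_2(P vs B) = 1
u_2(Q vs B) = 2
u_2(R vs B) = 3
u_2(S vs B) = 0
u_2(T vs B) = 3
max payoff 3 at {R,T}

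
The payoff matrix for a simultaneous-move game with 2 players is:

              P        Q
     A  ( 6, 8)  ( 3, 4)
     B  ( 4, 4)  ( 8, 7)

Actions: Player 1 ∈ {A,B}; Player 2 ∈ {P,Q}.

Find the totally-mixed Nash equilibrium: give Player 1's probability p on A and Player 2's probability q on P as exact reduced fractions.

P1 indiff ⇒ q·6+(1-q)·3 = q·4+(1-q)·8 ⇒ q(2) = (1-q)(5) ⇒ q = 5/7
P2 indiff ⇒ p·8+(1-p)·4 = p·4+(1-p)·7 ⇒ p(4) = (1-p)(3) ⇒ p = 3/7

p=3/7, q=5/7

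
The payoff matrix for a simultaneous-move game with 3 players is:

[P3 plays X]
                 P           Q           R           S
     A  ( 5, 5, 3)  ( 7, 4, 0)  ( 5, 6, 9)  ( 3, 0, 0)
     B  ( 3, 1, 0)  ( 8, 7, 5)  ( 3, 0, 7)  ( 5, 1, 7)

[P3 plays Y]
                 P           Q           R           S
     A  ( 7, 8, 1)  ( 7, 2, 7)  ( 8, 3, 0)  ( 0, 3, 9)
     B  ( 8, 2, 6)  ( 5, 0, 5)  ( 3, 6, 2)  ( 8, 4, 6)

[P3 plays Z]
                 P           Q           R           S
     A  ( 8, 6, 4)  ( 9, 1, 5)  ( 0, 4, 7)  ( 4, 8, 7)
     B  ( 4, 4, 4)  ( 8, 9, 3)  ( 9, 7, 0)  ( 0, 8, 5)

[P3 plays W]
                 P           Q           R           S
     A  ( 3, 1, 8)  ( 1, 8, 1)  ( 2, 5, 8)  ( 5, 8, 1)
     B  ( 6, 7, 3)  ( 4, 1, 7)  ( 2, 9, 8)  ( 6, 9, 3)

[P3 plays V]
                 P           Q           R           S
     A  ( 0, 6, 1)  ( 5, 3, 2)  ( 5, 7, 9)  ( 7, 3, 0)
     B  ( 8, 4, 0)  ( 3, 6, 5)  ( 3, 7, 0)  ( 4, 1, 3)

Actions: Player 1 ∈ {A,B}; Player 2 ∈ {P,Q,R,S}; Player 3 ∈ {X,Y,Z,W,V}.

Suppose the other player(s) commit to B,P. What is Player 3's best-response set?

BR_3 = {Y}

u_3(X vs B,P) = 0
u_3(Y vs B,P) = 6
u_3(Z vs B,P) = 4
u_3(W vs B,P) = 3
u_3(V vs B,P) = 0
max payoff 6 at {Y}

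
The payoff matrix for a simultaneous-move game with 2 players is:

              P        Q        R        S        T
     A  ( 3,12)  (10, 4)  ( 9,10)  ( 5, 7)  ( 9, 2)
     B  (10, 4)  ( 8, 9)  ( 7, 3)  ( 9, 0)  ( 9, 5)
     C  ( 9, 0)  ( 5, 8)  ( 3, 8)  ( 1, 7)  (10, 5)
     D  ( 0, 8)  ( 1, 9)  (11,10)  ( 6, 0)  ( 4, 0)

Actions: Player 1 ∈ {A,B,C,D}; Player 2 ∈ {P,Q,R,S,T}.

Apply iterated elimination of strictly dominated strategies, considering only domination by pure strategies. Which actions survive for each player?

Survivors P1:{A,B,D} P2:{P,Q,R}

P2 drop S (R beats it: A:10>7 B:3>0 C:8>7 D:10>0)
P2 drop T (Q beats it: A:4>2 B:9>5 C:8>5 D:9>0)
P1 drop C (B beats it: P:10>9 Q:8>5 R:7>3)
P1→{A,B,D} P2→{P,Q,R}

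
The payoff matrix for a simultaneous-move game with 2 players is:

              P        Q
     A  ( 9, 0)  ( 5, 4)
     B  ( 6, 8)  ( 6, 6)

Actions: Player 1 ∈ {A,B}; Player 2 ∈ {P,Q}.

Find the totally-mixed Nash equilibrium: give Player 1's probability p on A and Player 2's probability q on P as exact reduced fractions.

p=1/3, q=1/4

P1 indiff ⇒ q·9+(1-q)·5 = q·6+(1-q)·6 ⇒ q(3) = (1-q)(1) ⇒ q = 1/4
P2 indiff ⇒ p·0+(1-p)·8 = p·4+(1-p)·6 ⇒ p(-4) = (1-p)(-2) ⇒ p = 1/3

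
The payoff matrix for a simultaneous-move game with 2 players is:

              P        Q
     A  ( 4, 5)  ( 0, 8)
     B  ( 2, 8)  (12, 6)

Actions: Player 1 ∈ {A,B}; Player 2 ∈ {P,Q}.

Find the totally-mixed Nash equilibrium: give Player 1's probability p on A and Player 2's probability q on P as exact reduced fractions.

P1 mixes 2/5 on A; P2 mixes 6/7 on P

P1 indiff ⇒ q·4+(1-q)·0 = q·2+(1-q)·12 ⇒ q(2) = (1-q)(12) ⇒ q = 6/7
P2 indiff ⇒ p·5+(1-p)·8 = p·8+(1-p)·6 ⇒ p(-3) = (1-p)(-2) ⇒ p = 2/5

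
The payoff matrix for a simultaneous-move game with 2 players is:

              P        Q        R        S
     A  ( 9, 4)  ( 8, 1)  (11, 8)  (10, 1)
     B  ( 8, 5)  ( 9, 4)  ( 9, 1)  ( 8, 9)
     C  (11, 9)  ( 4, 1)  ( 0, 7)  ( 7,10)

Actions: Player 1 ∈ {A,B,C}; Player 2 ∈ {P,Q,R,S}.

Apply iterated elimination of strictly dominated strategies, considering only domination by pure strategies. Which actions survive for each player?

Survivors P1:{A,C} P2:{P,R,S}

P2 drop Q (P beats it: A:4>1 B:5>4 C:9>1)
P1 drop B (A beats it: P:9>8 R:11>9 S:10>8)
P1→{A,C} P2→{P,R,S}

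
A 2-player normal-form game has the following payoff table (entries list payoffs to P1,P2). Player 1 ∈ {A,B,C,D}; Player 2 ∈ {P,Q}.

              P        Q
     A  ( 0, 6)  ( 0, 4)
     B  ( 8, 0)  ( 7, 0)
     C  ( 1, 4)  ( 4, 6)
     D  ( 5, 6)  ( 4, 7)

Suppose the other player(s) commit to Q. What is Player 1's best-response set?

u_1(A vs Q) = 0
u_1(B vs Q) = 7
u_1(C vs Q) = 4
u_1(D vs Q) = 4
max payoff 7 at {B}

BR_1 = {B}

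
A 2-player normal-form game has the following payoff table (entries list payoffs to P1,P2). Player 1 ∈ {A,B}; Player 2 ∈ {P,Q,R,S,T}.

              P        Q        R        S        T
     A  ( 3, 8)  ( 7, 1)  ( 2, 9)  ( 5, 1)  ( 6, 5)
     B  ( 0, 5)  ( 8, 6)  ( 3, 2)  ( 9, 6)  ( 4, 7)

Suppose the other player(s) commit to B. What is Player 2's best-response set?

BR_2 = {T}

u_2(P vs B) = 5
u_2(Q vs B) = 6
u_2(R vs B) = 2
u_2(S vs B) = 6
u_2(T vs B) = 7
max payoff 7 at {T}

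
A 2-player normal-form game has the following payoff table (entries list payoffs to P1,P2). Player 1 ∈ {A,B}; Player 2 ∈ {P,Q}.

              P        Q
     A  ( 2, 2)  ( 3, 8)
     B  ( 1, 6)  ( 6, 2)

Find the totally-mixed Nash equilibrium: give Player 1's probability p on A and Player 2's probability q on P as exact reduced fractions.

P1 mixes 2/5 on A; P2 mixes 3/4 on P

P1 indiff ⇒ q·2+(1-q)·3 = q·1+(1-q)·6 ⇒ q(1) = (1-q)(3) ⇒ q = 3/4
P2 indiff ⇒ p·2+(1-p)·6 = p·8+(1-p)·2 ⇒ p(-6) = (1-p)(-4) ⇒ p = 2/5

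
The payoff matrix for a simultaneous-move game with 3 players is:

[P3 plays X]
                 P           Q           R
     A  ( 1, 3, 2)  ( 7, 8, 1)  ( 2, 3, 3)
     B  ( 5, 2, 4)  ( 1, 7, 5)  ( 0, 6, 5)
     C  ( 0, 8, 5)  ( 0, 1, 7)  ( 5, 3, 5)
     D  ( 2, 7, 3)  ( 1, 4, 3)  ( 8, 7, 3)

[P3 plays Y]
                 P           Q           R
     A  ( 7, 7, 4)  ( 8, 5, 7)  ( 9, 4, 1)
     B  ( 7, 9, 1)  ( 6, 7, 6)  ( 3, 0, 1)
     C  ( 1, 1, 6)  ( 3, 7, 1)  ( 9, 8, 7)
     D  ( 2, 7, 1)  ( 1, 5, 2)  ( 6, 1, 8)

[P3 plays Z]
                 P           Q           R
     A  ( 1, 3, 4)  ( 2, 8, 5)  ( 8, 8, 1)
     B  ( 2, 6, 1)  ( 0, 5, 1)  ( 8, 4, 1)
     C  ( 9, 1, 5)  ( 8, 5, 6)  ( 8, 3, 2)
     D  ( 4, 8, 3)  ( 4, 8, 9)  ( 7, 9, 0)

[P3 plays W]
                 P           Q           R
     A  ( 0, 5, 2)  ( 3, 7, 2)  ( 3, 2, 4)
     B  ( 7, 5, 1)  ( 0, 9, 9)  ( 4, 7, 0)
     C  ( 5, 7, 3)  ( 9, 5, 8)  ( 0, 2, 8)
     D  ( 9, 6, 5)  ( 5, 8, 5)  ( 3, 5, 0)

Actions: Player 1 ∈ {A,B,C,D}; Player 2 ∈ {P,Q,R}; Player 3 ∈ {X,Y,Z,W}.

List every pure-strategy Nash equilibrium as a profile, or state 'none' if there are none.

(A,P,X): not NE [P1→B gives 5>1; P2→Q gives 8>3; P3→Z gives 4>2]
(A,P,Y): NE
(A,P,Z): not NE [P1→C gives 9>1; P2→R gives 8>3]
(A,P,W): not NE [P1→D gives 9>0; P2→Q gives 7>5; P3→Z gives 4>2]
(A,Q,X): not NE [P3→Y gives 7>1]
(A,Q,Y): not NE [P2→P gives 7>5]
(A,Q,Z): not NE [P1→C gives 8>2; P3→Y gives 7>5]
(A,Q,W): not NE [P1→C gives 9>3; P3→Y gives 7>2]
(A,R,X): not NE [P1→D gives 8>2; P2→Q gives 8>3; P3→W gives 4>3]
(A,R,Y): not NE [P2→P gives 7>4; P3→W gives 4>1]
(A,R,Z): not NE [P3→W gives 4>1]
(A,R,W): not NE [P1→B gives 4>3; P2→Q gives 7>2]
(B,P,X): not NE [P2→Q gives 7>2]
(B,P,Y): not NE [P3→X gives 4>1]
(B,P,Z): not NE [P1→C gives 9>2; P3→X gives 4>1]
(B,P,W): not NE [P1→D gives 9>7; P2→Q gives 9>5; P3→X gives 4>1]
(B,Q,X): not NE [P1→A gives 7>1; P3→W gives 9>5]
(B,Q,Y): not NE [P1→A gives 8>6; P2→P gives 9>7; P3→W gives 9>6]
(B,Q,Z): not NE [P1→C gives 8>0; P2→P gives 6>5; P3→W gives 9>1]
(B,Q,W): not NE [P1→C gives 9>0]
(B,R,X): not NE [P1→D gives 8>0; P2→Q gives 7>6]
(B,R,Y): not NE [P1→C gives 9>3; P2→P gives 9>0; P3→X gives 5>1]
(B,R,Z): not NE [P2→P gives 6>4; P3→X gives 5>1]
(B,R,W): not NE [P2→Q gives 9>7; P3→X gives 5>0]
(C,P,X): not NE [P1→B gives 5>0; P3→Y gives 6>5]
(C,P,Y): not NE [P1→B gives 7>1; P2→R gives 8>1]
(C,P,Z): not NE [P2→Q gives 5>1; P3→Y gives 6>5]
(C,P,W): not NE [P1→D gives 9>5; P3→Y gives 6>3]
(C,Q,X): not NE [P1→A gives 7>0; P2→P gives 8>1; P3→W gives 8>7]
(C,Q,Y): not NE [P1→A gives 8>3; P2→R gives 8>7; P3→W gives 8>1]
(C,Q,Z): not NE [P3→W gives 8>6]
(C,Q,W): not NE [P2→P gives 7>5]
(C,R,X): not NE [P1→D gives 8>5; P2→P gives 8>3; P3→W gives 8>5]
(C,R,Y): not NE [P3→W gives 8>7]
(C,R,Z): not NE [P2→Q gives 5>3; P3→W gives 8>2]
(C,R,W): not NE [P1→B gives 4>0; P2→P gives 7>2]
(D,P,X): not NE [P1→B gives 5>2; P3→W gives 5>3]
(D,P,Y): not NE [P1→B gives 7>2; P3→W gives 5>1]
(D,P,Z): not NE [P1→C gives 9>4; P2→R gives 9>8; P3→W gives 5>3]
(D,P,W): not NE [P2→Q gives 8>6]
(D,Q,X): not NE [P1→A gives 7>1; P2→R gives 7>4; P3→Z gives 9>3]
(D,Q,Y): not NE [P1→A gives 8>1; P2→P gives 7>5; P3→Z gives 9>2]
(D,Q,Z): not NE [P1→C gives 8>4; P2→R gives 9>8]
(D,Q,W): not NE [P1→C gives 9>5; P3→Z gives 9>5]
(D,R,X): not NE [P3→Y gives 8>3]
(D,R,Y): not NE [P1→C gives 9>6; P2→P gives 7>1]
(D,R,Z): not NE [P1→C gives 8>7; P3→Y gives 8>0]
(D,R,W): not NE [P1→B gives 4>3; P2→Q gives 8>5; P3→Y gives 8>0]

PSNE = {(A,P,Y)}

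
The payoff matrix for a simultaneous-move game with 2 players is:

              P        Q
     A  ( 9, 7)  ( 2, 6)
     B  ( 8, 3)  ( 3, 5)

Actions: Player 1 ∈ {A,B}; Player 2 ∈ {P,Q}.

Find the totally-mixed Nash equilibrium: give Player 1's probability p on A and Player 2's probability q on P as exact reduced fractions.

P1 indiff ⇒ q·9+(1-q)·2 = q·8+(1-q)·3 ⇒ q(1) = (1-q)(1) ⇒ q = 1/2
P2 indiff ⇒ p·7+(1-p)·3 = p·6+(1-p)·5 ⇒ p(1) = (1-p)(2) ⇒ p = 2/3

p=2/3, q=1/2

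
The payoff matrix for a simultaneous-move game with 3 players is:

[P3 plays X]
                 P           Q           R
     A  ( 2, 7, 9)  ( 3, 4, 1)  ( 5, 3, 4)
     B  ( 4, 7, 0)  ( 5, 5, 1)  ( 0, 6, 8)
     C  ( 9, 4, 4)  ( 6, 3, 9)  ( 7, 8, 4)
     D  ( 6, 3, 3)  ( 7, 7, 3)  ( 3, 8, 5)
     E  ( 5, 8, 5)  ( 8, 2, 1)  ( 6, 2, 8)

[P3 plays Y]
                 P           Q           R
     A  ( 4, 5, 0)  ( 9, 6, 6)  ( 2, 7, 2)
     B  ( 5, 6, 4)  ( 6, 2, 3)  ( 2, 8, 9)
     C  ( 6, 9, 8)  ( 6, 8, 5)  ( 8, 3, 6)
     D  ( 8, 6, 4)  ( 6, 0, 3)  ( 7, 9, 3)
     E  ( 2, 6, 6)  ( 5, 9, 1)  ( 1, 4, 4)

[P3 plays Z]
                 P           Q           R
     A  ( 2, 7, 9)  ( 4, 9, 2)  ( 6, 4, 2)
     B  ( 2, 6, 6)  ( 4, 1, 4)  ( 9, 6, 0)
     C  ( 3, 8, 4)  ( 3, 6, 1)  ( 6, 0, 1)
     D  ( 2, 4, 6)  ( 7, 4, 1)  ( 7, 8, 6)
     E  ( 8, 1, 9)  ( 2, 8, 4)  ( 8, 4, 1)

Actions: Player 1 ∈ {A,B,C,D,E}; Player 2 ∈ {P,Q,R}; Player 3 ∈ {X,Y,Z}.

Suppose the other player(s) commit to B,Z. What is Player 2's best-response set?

u_2(P vs B,Z) = 6
u_2(Q vs B,Z) = 1
u_2(R vs B,Z) = 6
max payoff 6 at {P,R}

BR_2 = {P,R}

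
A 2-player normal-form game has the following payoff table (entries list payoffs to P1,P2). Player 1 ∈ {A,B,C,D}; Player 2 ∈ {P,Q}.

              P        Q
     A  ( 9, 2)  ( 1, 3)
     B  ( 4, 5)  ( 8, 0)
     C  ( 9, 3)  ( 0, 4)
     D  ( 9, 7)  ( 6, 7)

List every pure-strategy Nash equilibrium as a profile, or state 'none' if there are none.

Nash profiles: (D,P)

(A,P): not NE [P2→Q gives 3>2]
(A,Q): not NE [P1→B gives 8>1]
(B,P): not NE [P1→D gives 9>4]
(B,Q): not NE [P2→P gives 5>0]
(C,P): not NE [P2→Q gives 4>3]
(C,Q): not NE [P1→B gives 8>0]
(D,P): NE
(D,Q): not NE [P1→B gives 8>6]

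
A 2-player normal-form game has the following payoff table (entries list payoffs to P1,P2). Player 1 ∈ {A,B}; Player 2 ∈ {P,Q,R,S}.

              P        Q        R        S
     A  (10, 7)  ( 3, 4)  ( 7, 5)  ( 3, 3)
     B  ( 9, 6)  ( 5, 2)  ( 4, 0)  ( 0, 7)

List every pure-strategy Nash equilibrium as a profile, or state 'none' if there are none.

Nash profiles: (A,P)

(A,P): NE
(A,Q): not NE [P1→B gives 5>3; P2→P gives 7>4]
(A,R): not NE [P2→P gives 7>5]
(A,S): not NE [P2→P gives 7>3]
(B,P): not NE [P1→A gives 10>9; P2→S gives 7>6]
(B,Q): not NE [P2→S gives 7>2]
(B,R): not NE [P1→A gives 7>4; P2→S gives 7>0]
(B,S): not NE [P1→A gives 3>0]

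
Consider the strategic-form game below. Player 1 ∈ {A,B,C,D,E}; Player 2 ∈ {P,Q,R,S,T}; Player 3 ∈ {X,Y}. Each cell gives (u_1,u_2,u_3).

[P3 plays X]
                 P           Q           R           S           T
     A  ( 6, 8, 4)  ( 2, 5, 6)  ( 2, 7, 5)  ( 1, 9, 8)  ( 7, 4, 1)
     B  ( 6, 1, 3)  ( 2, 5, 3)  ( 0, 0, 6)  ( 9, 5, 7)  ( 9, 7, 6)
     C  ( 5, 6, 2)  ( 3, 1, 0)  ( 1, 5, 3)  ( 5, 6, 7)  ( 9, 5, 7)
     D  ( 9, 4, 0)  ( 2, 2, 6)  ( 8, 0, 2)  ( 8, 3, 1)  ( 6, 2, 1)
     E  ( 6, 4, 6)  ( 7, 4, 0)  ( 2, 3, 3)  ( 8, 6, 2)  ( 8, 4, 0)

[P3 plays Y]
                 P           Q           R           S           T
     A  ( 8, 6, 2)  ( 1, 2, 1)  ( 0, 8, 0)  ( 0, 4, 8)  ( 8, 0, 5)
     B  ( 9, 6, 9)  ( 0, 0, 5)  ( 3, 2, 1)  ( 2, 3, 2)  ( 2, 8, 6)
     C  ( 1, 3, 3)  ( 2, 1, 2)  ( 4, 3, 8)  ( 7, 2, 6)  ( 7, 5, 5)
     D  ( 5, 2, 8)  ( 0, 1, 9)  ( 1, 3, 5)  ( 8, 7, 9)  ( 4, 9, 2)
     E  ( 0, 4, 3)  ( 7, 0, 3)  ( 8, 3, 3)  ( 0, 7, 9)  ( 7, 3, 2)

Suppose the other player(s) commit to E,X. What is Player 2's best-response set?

argmax u_2 = {S}

u_2(P vs E,X) = 4
u_2(Q vs E,X) = 4
u_2(R vs E,X) = 3
u_2(S vs E,X) = 6
u_2(T vs E,X) = 4
max payoff 6 at {S}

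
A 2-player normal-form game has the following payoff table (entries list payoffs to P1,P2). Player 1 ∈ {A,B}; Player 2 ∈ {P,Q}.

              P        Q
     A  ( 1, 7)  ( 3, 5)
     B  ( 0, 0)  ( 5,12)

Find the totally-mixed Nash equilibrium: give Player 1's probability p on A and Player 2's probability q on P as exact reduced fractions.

(p,q) = (6/7, 2/3)

P1 indiff ⇒ q·1+(1-q)·3 = q·0+(1-q)·5 ⇒ q(1) = (1-q)(2) ⇒ q = 2/3
P2 indiff ⇒ p·7+(1-p)·0 = p·5+(1-p)·12 ⇒ p(2) = (1-p)(12) ⇒ p = 6/7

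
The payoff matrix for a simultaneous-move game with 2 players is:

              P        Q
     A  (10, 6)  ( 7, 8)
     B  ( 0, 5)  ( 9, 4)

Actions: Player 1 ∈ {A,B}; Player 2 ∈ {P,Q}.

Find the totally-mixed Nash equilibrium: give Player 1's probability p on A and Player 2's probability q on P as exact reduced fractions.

P1 indiff ⇒ q·10+(1-q)·7 = q·0+(1-q)·9 ⇒ q(10) = (1-q)(2) ⇒ q = 1/6
P2 indiff ⇒ p·6+(1-p)·5 = p·8+(1-p)·4 ⇒ p(-2) = (1-p)(-1) ⇒ p = 1/3

p=1/3, q=1/6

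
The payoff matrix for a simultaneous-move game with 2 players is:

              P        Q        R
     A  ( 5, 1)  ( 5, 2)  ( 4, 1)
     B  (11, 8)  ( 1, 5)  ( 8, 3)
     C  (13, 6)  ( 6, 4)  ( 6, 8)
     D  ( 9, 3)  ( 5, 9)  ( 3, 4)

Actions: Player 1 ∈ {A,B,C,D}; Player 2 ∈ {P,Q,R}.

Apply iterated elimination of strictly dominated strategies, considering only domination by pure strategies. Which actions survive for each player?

P1 drop A (C beats it: P:13>5 Q:6>5 R:6>4)
P1 drop D (C beats it: P:13>9 Q:6>5 R:6>3)
P2 drop Q (P beats it: B:8>5 C:6>4)
P1→{B,C} P2→{P,R}

Survivors P1:{B,C} P2:{P,R}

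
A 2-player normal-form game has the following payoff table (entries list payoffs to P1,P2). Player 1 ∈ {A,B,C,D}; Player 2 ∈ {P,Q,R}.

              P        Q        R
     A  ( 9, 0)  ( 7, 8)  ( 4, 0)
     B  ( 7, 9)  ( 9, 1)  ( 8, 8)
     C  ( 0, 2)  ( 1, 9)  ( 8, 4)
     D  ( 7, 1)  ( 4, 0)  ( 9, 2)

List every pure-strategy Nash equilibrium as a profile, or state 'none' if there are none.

(A,P): not NE [P2→Q gives 8>0]
(A,Q): not NE [P1→B gives 9>7]
(A,R): not NE [P1→D gives 9>4; P2→Q gives 8>0]
(B,P): not NE [P1→A gives 9>7]
(B,Q): not NE [P2→P gives 9>1]
(B,R): not NE [P1→D gives 9>8; P2→P gives 9>8]
(C,P): not NE [P1→A gives 9>0; P2→Q gives 9>2]
(C,Q): not NE [P1→B gives 9>1]
(C,R): not NE [P1→D gives 9>8; P2→Q gives 9>4]
(D,P): not NE [P1→A gives 9>7; P2→R gives 2>1]
(D,Q): not NE [P1→B gives 9>4; P2→R gives 2>0]
(D,R): NE

Nash profiles: (D,R)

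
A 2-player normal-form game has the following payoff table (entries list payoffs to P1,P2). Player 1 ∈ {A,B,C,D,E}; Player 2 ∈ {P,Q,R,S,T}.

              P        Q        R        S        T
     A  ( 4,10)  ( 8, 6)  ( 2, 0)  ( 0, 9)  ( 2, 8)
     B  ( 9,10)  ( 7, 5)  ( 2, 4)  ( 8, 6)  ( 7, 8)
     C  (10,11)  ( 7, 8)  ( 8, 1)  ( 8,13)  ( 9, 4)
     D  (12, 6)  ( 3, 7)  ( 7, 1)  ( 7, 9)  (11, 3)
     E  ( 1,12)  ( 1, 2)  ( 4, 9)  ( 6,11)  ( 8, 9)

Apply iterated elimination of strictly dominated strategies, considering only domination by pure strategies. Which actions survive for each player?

Survivors P1:{B,C,D} P2:{P,S}

P1 drop E (C beats it: P:10>1 Q:7>1 R:8>4 S:8>6 T:9>8)
P2 drop Q (S beats it: A:9>6 B:6>5 C:13>8 D:9>7)
P1 drop A (C beats it: P:10>4 R:8>2 S:8>0 T:9>2)
P2 drop R (P beats it: B:10>4 C:11>1 D:6>1)
P2 drop T (P beats it: B:10>8 C:11>4 D:6>3)
P1→{B,C,D} P2→{P,S}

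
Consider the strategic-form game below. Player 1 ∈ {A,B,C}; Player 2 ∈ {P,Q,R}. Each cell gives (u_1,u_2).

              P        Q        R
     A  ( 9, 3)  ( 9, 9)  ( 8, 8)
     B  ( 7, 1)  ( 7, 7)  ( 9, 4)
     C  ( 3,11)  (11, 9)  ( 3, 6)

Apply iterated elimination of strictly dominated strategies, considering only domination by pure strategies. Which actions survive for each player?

P2 drop R (Q beats it: A:9>8 B:7>4 C:9>6)
P1 drop B (A beats it: P:9>7 Q:9>7)
P1→{A,C} P2→{P,Q}

Remaining: P1:{A,C} P2:{P,Q}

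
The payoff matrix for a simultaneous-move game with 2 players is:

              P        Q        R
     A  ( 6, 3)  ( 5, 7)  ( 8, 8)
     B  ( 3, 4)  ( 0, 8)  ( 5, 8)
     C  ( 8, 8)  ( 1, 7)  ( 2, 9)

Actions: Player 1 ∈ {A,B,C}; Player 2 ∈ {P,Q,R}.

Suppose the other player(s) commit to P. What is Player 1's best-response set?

u_1(A vs P) = 6
u_1(B vs P) = 3
u_1(C vs P) = 8
max payoff 8 at {C}

P1 best: {C}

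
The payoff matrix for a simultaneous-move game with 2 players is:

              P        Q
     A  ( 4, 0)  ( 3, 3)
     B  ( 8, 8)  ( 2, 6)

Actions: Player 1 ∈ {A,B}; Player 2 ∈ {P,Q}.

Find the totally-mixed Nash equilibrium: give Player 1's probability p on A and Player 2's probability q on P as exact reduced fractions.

p=2/5, q=1/5

P1 indiff ⇒ q·4+(1-q)·3 = q·8+(1-q)·2 ⇒ q(-4) = (1-q)(-1) ⇒ q = 1/5
P2 indiff ⇒ p·0+(1-p)·8 = p·3+(1-p)·6 ⇒ p(-3) = (1-p)(-2) ⇒ p = 2/5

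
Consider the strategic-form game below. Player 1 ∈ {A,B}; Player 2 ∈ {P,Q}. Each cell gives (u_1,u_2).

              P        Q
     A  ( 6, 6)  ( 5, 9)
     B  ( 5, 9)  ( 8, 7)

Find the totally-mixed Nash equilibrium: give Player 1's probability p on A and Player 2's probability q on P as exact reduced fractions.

(p,q) = (2/5, 3/4)

P1 indiff ⇒ q·6+(1-q)·5 = q·5+(1-q)·8 ⇒ q(1) = (1-q)(3) ⇒ q = 3/4
P2 indiff ⇒ p·6+(1-p)·9 = p·9+(1-p)·7 ⇒ p(-3) = (1-p)(-2) ⇒ p = 2/5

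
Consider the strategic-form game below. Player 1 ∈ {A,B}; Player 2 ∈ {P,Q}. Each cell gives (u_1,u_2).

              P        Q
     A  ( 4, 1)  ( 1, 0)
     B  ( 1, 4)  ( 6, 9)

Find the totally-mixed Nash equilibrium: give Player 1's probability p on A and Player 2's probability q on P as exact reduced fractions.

(p,q) = (5/6, 5/8)

P1 indiff ⇒ q·4+(1-q)·1 = q·1+(1-q)·6 ⇒ q(3) = (1-q)(5) ⇒ q = 5/8
P2 indiff ⇒ p·1+(1-p)·4 = p·0+(1-p)·9 ⇒ p(1) = (1-p)(5) ⇒ p = 5/6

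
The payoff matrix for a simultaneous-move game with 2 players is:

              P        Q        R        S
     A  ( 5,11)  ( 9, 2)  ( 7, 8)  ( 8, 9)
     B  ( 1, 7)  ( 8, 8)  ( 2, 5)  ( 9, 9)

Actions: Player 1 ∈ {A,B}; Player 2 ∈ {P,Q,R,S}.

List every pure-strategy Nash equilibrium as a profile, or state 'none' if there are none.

PSNE = {(A,P), (B,S)}

(A,P): NE
(A,Q): not NE [P2→P gives 11>2]
(A,R): not NE [P2→P gives 11>8]
(A,S): not NE [P1→B gives 9>8; P2→P gives 11>9]
(B,P): not NE [P1→A gives 5>1; P2→S gives 9>7]
(B,Q): not NE [P1→A gives 9>8; P2→S gives 9>8]
(B,R): not NE [P1→A gives 7>2; P2→S gives 9>5]
(B,S): NE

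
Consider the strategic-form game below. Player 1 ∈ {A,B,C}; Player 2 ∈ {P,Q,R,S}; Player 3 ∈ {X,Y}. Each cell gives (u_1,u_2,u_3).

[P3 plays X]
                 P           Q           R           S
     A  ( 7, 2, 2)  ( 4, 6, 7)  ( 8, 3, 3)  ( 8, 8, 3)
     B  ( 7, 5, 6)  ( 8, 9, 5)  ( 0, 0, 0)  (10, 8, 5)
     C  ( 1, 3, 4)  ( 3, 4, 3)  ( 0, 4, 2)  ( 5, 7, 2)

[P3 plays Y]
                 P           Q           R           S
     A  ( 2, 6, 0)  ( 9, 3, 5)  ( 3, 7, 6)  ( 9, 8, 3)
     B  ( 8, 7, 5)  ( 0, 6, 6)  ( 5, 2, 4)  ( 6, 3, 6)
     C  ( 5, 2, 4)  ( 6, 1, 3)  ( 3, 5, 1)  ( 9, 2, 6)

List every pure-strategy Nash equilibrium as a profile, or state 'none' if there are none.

(A,P,X): not NE [P2→S gives 8>2]
(A,P,Y): not NE [P1→B gives 8>2; P2→S gives 8>6; P3→X gives 2>0]
(A,Q,X): not NE [P1→B gives 8>4; P2→S gives 8>6]
(A,Q,Y): not NE [P2→S gives 8>3; P3→X gives 7>5]
(A,R,X): not NE [P2→S gives 8>3; P3→Y gives 6>3]
(A,R,Y): not NE [P1→B gives 5>3; P2→S gives 8>7]
(A,S,X): not NE [P1→B gives 10>8]
(A,S,Y): NE
(B,P,X): not NE [P2→Q gives 9>5]
(B,P,Y): not NE [P3→X gives 6>5]
(B,Q,X): not NE [P3→Y gives 6>5]
(B,Q,Y): not NE [P1→A gives 9>0; P2→P gives 7>6]
(B,R,X): not NE [P1→A gives 8>0; P2→Q gives 9>0; P3→Y gives 4>0]
(B,R,Y): not NE [P2→P gives 7>2]
(B,S,X): not NE [P2→Q gives 9>8; P3→Y gives 6>5]
(B,S,Y): not NE [P1→C gives 9>6; P2→P gives 7>3]
(C,P,X): not NE [P1→B gives 7>1; P2→S gives 7>3]
(C,P,Y): not NE [P1→B gives 8>5; P2→R gives 5>2]
(C,Q,X): not NE [P1→B gives 8>3; P2→S gives 7>4]
(C,Q,Y): not NE [P1→A gives 9>6; P2→R gives 5>1]
(C,R,X): not NE [P1→A gives 8>0; P2→S gives 7>4]
(C,R,Y): not NE [P1→B gives 5>3; P3→X gives 2>1]
(C,S,X): not NE [P1→B gives 10>5; P3→Y gives 6>2]
(C,S,Y): not NE [P2→R gives 5>2]

PSNE = {(A,S,Y)}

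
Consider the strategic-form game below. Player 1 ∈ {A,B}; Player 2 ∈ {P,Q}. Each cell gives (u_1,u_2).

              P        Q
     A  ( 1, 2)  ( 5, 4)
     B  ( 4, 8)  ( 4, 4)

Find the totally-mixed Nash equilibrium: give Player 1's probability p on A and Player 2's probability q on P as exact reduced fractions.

P1 indiff ⇒ q·1+(1-q)·5 = q·4+(1-q)·4 ⇒ q(-3) = (1-q)(-1) ⇒ q = 1/4
P2 indiff ⇒ p·2+(1-p)·8 = p·4+(1-p)·4 ⇒ p(-2) = (1-p)(-4) ⇒ p = 2/3

(p,q) = (2/3, 1/4)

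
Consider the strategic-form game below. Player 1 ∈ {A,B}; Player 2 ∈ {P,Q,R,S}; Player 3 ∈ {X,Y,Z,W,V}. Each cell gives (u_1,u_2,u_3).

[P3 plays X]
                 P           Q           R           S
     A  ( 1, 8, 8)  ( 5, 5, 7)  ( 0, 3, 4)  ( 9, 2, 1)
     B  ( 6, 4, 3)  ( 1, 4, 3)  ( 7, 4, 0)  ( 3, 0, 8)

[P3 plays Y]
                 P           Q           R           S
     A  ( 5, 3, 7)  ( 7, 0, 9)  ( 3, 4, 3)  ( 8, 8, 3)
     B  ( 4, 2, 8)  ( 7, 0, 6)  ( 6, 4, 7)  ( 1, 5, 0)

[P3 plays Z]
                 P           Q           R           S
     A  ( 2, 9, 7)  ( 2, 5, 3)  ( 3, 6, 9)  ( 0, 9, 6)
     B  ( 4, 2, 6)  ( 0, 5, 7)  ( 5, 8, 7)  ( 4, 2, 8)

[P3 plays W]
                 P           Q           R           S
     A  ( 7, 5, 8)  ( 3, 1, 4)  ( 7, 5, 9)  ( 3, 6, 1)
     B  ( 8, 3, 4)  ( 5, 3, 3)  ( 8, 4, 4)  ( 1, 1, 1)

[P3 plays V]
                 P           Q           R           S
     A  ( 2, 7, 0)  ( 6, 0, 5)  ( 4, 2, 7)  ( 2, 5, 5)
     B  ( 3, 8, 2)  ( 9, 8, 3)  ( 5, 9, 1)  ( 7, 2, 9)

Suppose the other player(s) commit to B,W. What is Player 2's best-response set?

u_2(P vs B,W) = 3
u_2(Q vs B,W) = 3
u_2(R vs B,W) = 4
u_2(S vs B,W) = 1
max payoff 4 at {R}

argmax u_2 = {R}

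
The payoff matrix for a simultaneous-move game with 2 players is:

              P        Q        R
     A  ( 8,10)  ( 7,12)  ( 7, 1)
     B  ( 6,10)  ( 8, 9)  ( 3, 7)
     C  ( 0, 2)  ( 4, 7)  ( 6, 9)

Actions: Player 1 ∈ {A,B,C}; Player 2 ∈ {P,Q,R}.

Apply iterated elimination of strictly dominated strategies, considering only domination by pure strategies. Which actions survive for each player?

P1 drop C (A beats it: P:8>0 Q:7>4 R:7>6)
P2 drop R (P beats it: A:10>1 B:10>7)
P1→{A,B} P2→{P,Q}

Survivors P1:{A,B} P2:{P,Q}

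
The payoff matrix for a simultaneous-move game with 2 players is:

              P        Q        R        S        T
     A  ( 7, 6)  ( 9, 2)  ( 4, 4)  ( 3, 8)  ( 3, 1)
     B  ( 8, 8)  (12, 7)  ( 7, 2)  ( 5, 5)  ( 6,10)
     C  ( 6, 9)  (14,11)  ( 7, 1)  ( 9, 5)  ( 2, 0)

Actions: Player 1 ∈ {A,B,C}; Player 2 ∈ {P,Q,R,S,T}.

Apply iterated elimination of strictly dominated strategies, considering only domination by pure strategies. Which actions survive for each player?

IESDS → P1:{B,C} P2:{P,Q,T}

P1 drop A (B beats it: P:8>7 Q:12>9 R:7>4 S:5>3 T:6>3)
P2 drop R (P beats it: B:8>2 C:9>1)
P2 drop S (P beats it: B:8>5 C:9>5)
P1→{B,C} P2→{P,Q,T}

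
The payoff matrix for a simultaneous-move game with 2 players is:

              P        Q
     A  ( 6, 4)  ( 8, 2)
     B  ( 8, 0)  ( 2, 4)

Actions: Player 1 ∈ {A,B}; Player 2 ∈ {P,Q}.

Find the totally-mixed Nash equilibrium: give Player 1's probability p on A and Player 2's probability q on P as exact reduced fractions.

P1 mixes 2/3 on A; P2 mixes 3/4 on P

P1 indiff ⇒ q·6+(1-q)·8 = q·8+(1-q)·2 ⇒ q(-2) = (1-q)(-6) ⇒ q = 3/4
P2 indiff ⇒ p·4+(1-p)·0 = p·2+(1-p)·4 ⇒ p(2) = (1-p)(4) ⇒ p = 2/3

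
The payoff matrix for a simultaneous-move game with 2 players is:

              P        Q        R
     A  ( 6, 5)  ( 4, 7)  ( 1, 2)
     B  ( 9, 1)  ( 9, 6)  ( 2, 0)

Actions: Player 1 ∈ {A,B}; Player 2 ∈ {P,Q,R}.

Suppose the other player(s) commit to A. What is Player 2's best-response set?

BR_2 = {Q}

u_2(P vs A) = 5
u_2(Q vs A) = 7
u_2(R vs A) = 2
max payoff 7 at {Q}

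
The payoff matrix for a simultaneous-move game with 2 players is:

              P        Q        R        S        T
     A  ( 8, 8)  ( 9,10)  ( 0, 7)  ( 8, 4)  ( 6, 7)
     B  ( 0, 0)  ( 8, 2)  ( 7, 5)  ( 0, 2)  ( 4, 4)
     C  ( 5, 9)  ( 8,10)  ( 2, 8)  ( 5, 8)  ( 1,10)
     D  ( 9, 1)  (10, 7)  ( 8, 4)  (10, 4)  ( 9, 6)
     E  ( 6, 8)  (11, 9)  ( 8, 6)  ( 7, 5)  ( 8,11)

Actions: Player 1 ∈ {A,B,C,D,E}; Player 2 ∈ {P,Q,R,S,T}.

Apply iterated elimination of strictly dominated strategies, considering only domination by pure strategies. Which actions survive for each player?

P1 drop A (D beats it: P:9>8 Q:10>9 R:8>0 S:10>8 T:9>6)
P1 drop B (D beats it: P:9>0 Q:10>8 R:8>7 S:10>0 T:9>4)
P1 drop C (D beats it: P:9>5 Q:10>8 R:8>2 S:10>5 T:9>1)
P2 drop P (Q beats it: D:7>1 E:9>8)
P2 drop R (Q beats it: D:7>4 E:9>6)
P2 drop S (Q beats it: D:7>4 E:9>5)
P1→{D,E} P2→{Q,T}

IESDS → P1:{D,E} P2:{Q,T}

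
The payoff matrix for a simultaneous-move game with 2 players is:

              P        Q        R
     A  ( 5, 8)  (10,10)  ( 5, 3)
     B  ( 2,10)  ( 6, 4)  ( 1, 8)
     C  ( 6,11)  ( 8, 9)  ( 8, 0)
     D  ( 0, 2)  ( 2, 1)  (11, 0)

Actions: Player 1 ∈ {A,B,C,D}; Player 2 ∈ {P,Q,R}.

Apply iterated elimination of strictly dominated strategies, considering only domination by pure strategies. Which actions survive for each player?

IESDS → P1:{A,C} P2:{P,Q}

P1 drop B (A beats it: P:5>2 Q:10>6 R:5>1)
P2 drop R (P beats it: A:8>3 C:11>0 D:2>0)
P1 drop D (A beats it: P:5>0 Q:10>2)
P1→{A,C} P2→{P,Q}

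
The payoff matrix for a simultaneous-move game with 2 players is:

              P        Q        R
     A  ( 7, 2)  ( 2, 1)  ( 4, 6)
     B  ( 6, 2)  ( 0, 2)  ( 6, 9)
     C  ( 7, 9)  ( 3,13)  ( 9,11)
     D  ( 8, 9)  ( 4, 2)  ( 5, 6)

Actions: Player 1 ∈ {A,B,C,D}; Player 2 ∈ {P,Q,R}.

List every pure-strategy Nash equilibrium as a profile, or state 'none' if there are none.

(A,P): not NE [P1→D gives 8>7; P2→R gives 6>2]
(A,Q): not NE [P1→D gives 4>2; P2→R gives 6>1]
(A,R): not NE [P1→C gives 9>4]
(B,P): not NE [P1→D gives 8>6; P2→R gives 9>2]
(B,Q): not NE [P1→D gives 4>0; P2→R gives 9>2]
(B,R): not NE [P1→C gives 9>6]
(C,P): not NE [P1→D gives 8>7; P2→Q gives 13>9]
(C,Q): not NE [P1→D gives 4>3]
(C,R): not NE [P2→Q gives 13>11]
(D,P): NE
(D,Q): not NE [P2→P gives 9>2]
(D,R): not NE [P1→C gives 9>5; P2→P gives 9>6]

Nash profiles: (D,P)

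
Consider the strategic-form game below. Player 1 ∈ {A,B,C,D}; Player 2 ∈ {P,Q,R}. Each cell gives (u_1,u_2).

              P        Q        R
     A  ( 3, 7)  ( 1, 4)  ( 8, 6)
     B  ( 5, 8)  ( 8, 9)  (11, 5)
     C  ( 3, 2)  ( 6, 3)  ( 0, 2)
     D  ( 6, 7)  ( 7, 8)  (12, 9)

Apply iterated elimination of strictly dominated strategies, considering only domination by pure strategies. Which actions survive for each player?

P1 drop A (B beats it: P:5>3 Q:8>1 R:11>8)
P1 drop C (B beats it: P:5>3 Q:8>6 R:11>0)
P2 drop P (Q beats it: B:9>8 D:8>7)
P1→{B,D} P2→{Q,R}

Survivors P1:{B,D} P2:{Q,R}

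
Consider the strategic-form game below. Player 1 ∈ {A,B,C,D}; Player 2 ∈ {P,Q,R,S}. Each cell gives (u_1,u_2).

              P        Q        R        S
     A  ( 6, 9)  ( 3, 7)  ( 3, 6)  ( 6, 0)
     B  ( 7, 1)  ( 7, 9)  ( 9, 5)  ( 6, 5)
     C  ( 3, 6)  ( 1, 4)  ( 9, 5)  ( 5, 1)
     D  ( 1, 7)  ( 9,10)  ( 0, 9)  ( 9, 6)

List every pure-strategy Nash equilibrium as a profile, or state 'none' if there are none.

NE set: (D,Q)

(A,P): not NE [P1→B gives 7>6]
(A,Q): not NE [P1→D gives 9>3; P2→P gives 9>7]
(A,R): not NE [P1→C gives 9>3; P2→P gives 9>6]
(A,S): not NE [P1→D gives 9>6; P2→P gives 9>0]
(B,P): not NE [P2→Q gives 9>1]
(B,Q): not NE [P1→D gives 9>7]
(B,R): not NE [P2→Q gives 9>5]
(B,S): not NE [P1→D gives 9>6; P2→Q gives 9>5]
(C,P): not NE [P1→B gives 7>3]
(C,Q): not NE [P1→D gives 9>1; P2→P gives 6>4]
(C,R): not NE [P2→P gives 6>5]
(C,S): not NE [P1→D gives 9>5; P2→P gives 6>1]
(D,P): not NE [P1→B gives 7>1; P2→Q gives 10>7]
(D,Q): NE
(D,R): not NE [P1→C gives 9>0; P2→Q gives 10>9]
(D,S): not NE [P2→Q gives 10>6]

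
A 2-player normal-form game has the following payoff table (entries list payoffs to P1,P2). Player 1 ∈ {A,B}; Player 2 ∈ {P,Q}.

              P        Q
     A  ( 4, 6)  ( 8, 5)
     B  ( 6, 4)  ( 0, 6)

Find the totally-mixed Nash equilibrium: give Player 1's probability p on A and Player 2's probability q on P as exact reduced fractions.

P1 mixes 2/3 on A; P2 mixes 4/5 on P

P1 indiff ⇒ q·4+(1-q)·8 = q·6+(1-q)·0 ⇒ q(-2) = (1-q)(-8) ⇒ q = 4/5
P2 indiff ⇒ p·6+(1-p)·4 = p·5+(1-p)·6 ⇒ p(1) = (1-p)(2) ⇒ p = 2/3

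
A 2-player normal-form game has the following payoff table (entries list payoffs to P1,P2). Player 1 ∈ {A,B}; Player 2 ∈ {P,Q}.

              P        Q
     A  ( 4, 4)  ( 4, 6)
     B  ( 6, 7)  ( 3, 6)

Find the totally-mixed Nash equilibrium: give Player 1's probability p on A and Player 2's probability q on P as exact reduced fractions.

p=1/3, q=1/3

P1 indiff ⇒ q·4+(1-q)·4 = q·6+(1-q)·3 ⇒ q(-2) = (1-q)(-1) ⇒ q = 1/3
P2 indiff ⇒ p·4+(1-p)·7 = p·6+(1-p)·6 ⇒ p(-2) = (1-p)(-1) ⇒ p = 1/3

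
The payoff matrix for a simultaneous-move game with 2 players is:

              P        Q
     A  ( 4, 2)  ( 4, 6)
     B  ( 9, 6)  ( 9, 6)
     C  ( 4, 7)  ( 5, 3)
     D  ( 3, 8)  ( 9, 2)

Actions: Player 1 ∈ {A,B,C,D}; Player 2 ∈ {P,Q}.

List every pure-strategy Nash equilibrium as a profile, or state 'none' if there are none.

Nash profiles: (B,P), (B,Q)

(A,P): not NE [P1→B gives 9>4; P2→Q gives 6>2]
(A,Q): not NE [P1→D gives 9>4]
(B,P): NE
(B,Q): NE
(C,P): not NE [P1→B gives 9>4]
(C,Q): not NE [P1→D gives 9>5; P2→P gives 7>3]
(D,P): not NE [P1→B gives 9>3]
(D,Q): not NE [P2→P gives 8>2]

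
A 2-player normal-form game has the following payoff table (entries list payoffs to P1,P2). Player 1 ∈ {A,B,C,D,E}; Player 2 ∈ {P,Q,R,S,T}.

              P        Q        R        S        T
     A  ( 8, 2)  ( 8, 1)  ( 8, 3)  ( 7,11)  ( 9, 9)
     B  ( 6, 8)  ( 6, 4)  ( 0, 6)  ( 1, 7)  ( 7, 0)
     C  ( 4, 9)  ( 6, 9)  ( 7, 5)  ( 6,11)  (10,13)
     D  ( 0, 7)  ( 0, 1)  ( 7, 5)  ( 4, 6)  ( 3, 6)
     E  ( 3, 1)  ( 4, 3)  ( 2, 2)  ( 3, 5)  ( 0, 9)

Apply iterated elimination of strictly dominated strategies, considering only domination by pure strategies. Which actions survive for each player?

P1 drop B (A beats it: P:8>6 Q:8>6 R:8>0 S:7>1 T:9>7)
P1 drop D (A beats it: P:8>0 Q:8>0 R:8>7 S:7>4 T:9>3)
P1 drop E (A beats it: P:8>3 Q:8>4 R:8>2 S:7>3 T:9>0)
P2 drop P (S beats it: A:11>2 C:11>9)
P2 drop Q (S beats it: A:11>1 C:11>9)
P2 drop R (S beats it: A:11>3 C:11>5)
P1→{A,C} P2→{S,T}

Remaining: P1:{A,C} P2:{S,T}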